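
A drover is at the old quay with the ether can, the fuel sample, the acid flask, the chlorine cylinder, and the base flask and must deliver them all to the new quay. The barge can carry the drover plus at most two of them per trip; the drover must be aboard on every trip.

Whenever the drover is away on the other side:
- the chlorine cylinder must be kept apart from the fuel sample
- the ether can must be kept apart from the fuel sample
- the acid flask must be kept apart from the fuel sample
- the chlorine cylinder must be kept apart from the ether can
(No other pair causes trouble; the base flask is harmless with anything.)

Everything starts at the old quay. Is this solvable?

Yes

1. Drover goes to the new quay with the ether can and the fuel sample.  [the old quay: the acid flask, the base flask, the chlorine cylinder | the new quay: the ether can, the fuel sample]
2. Drover goes back to the old quay with the ether can.  [the old quay: the acid flask, the base flask, the chlorine cylinder, the ether can | the new quay: the fuel sample]
3. Drover goes to the new quay with the acid flask and the ether can.  [the old quay: the base flask, the chlorine cylinder | the new quay: the acid flask, the ether can, the fuel sample]
4. Drover goes back to the old quay with the fuel sample.  [the old quay: the base flask, the chlorine cylinder, the fuel sample | the new quay: the acid flask, the ether can]
5. Drover goes to the new quay with the base flask and the fuel sample.  [the old quay: the chlorine cylinder | the new quay: the acid flask, the base flask, the ether can, the fuel sample]
6. Drover goes back to the old quay with the fuel sample.  [the old quay: the chlorine cylinder, the fuel sample | the new quay: the acid flask, the base flask, the ether can]
7. Drover goes to the new quay with the chlorine cylinder and the fuel sample.  [the old quay: — | the new quay: the acid flask, the base flask, the chlorine cylinder, the ether can, the fuel sample]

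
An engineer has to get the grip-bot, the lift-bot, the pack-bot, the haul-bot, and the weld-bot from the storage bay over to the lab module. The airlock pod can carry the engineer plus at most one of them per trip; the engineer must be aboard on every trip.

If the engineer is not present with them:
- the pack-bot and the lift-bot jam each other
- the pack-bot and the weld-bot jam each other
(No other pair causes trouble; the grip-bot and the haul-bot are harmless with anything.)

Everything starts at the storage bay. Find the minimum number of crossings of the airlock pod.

Counting alone: the engineer can take at most 1 across per trip to the lab module, so moving all 5 needs at least 5 loaded trips out, with a return between consecutive ones — at least 9 crossings.
The safety rule pushes this higher. Following every safe sequence of crossings, the most of the 5 that can be at the lab module as the airlock pod arrives there on crossing 9 is 4 — never all 5.
So no plan with fewer than 11 crossings exists, and this one achieves 11:
1. Engineer goes to the lab module with the pack-bot.
2. Engineer goes back to the storage bay alone.
3. Engineer goes to the lab module with the grip-bot.
4. Engineer goes back to the storage bay alone.
5. Engineer goes to the lab module with the lift-bot.
6. Engineer goes back to the storage bay with the pack-bot.
7. Engineer goes to the lab module with the weld-bot.
8. Engineer goes back to the storage bay alone.
9. Engineer goes to the lab module with the haul-bot.
10. Engineer goes back to the storage bay alone.
11. Engineer goes to the lab module with the pack-bot.

11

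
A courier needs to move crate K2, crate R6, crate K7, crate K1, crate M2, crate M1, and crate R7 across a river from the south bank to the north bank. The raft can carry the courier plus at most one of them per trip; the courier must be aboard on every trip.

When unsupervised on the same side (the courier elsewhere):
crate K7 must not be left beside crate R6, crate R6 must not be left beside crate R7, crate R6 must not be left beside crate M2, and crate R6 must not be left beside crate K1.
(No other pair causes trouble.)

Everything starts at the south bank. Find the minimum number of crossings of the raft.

Following every safe sequence of crossings from the start, the most of the 7 that can be at the north bank as the raft arrives there on crossings 1, 3, 5, 7 is 1, 2, 3, 4 respectively; the best ever achieved is 4 of 7.
From crossing 9 on, no configuration arises that was not already reachable earlier: only 44 distinct safe configurations (who is on which side, and where the raft is) can ever be reached, none of them has everyone across, and every continuation just revisits them. So no valid plan exists.

impossible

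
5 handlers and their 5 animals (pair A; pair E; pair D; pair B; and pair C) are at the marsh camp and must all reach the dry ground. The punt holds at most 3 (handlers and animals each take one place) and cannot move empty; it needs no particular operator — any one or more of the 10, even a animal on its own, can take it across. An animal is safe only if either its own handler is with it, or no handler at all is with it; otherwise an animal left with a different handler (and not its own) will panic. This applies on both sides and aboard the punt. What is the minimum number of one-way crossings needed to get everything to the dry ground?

Counting alone: each trip to the dry ground takes at most 3 across and each return brings at least 1 back, so after t trips out (and t−1 returns) at most 3t − (t−1) of the 10 are across; that first reaches 10 at t = 5, so at least 9 crossings are needed.
The safety rule pushes this higher. Following every safe sequence of crossings, the most of the 10 that can be at the dry ground as the punt arrives there on crossing 9 is 9 — never all 10.
So no plan with fewer than 11 crossings exists, and this one achieves 11:
1. animal A and handler A cross → the dry ground.
2. handler A crosses ← the marsh camp.
3. animal B, animal D, and animal E cross → the dry ground.
4. animal A crosses ← the marsh camp.
5. handler B, handler D, and handler E cross → the dry ground.
6. animal E and handler E cross ← the marsh camp.
7. handler A, handler C, and handler E cross → the dry ground.
8. animal D crosses ← the marsh camp.
9. animal A and animal E cross → the dry ground.
10. animal A crosses ← the marsh camp.
11. animal A, animal C, and animal D cross → the dry ground.

11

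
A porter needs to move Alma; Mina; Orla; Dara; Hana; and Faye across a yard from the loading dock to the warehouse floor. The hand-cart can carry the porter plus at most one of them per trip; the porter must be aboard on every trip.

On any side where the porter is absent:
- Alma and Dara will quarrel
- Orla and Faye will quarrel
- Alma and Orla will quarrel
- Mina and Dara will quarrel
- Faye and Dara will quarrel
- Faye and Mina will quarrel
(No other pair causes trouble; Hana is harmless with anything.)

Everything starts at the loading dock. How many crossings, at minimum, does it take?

impossible

Whatever the first load, the items left behind include a forbidden pair without the porter. No opening move is safe, so no plan exists.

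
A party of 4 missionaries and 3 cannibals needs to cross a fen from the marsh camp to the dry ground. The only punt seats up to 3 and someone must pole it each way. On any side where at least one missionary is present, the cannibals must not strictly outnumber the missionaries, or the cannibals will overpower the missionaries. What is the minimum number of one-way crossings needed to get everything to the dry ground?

5

Counting alone: each trip to the dry ground takes at most 3 across and each return brings at least 1 back, so after t trips out (and t−1 returns) at most 3t − (t−1) of the 7 are across; that first reaches 7 at t = 3, so at least 5 crossings are needed.
The plan below uses exactly 5 crossings, so it is optimal:
1. 3 cannibals → the dry ground.  (the marsh camp: 4M 0C; the dry ground: 0M 3C)
2. 1 cannibal ← the marsh camp.  (the marsh camp: 4M 1C; the dry ground: 0M 2C)
3. 3 missionaries → the dry ground.  (the marsh camp: 1M 1C; the dry ground: 3M 2C)
4. 1 missionary ← the marsh camp.  (the marsh camp: 2M 1C; the dry ground: 2M 2C)
5. 2 missionaries and 1 cannibal → the dry ground.  (the marsh camp: 0M 0C; the dry ground: 4M 3C)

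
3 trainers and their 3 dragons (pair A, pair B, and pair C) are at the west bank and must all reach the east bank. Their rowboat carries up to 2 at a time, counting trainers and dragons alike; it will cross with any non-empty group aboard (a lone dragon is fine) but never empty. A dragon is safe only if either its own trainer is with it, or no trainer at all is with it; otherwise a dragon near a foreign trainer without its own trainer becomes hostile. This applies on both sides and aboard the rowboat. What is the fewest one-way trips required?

Counting alone: each trip to the east bank takes at most 2 across and each return brings at least 1 back, so after t trips out (and t−1 returns) at most 2t − (t−1) of the 6 are across; that first reaches 6 at t = 5, so at least 9 crossings are needed.
The safety rule pushes this higher. Following every safe sequence of crossings, the most of the 6 that can be at the east bank as the rowboat arrives there on crossing 9 is 5 — never all 6.
So no plan with fewer than 11 crossings exists, and this one achieves 11:
1. dragon A and trainer A cross → the east bank.
2. trainer A crosses ← the west bank.
3. dragon B and dragon C cross → the east bank.
4. dragon A crosses ← the west bank.
5. trainer B and trainer C cross → the east bank.
6. dragon B and trainer B cross ← the west bank.
7. trainer A and trainer B cross → the east bank.
8. dragon C crosses ← the west bank.
9. dragon A and dragon B cross → the east bank.
10. trainer C crosses ← the west bank.
11. dragon C and trainer C cross → the east bank.

11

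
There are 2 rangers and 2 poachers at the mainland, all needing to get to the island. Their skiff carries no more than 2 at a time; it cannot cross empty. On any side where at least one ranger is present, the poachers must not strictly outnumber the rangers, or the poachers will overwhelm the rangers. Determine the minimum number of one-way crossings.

5

Counting alone: each trip to the island takes at most 2 across and each return brings at least 1 back, so after t trips out (and t−1 returns) at most 2t − (t−1) of the 4 are across; that first reaches 4 at t = 3, so at least 5 crossings are needed.
The plan below uses exactly 5 crossings, so it is optimal:
1. 2 poachers → the island.  (the mainland: 2R 0P; the island: 0R 2P)
2. 1 poacher ← the mainland.  (the mainland: 2R 1P; the island: 0R 1P)
3. 2 rangers → the island.  (the mainland: 0R 1P; the island: 2R 1P)
4. 1 poacher ← the mainland.  (the mainland: 0R 2P; the island: 2R 0P)
5. 2 poachers → the island.  (the mainland: 0R 0P; the island: 2R 2P)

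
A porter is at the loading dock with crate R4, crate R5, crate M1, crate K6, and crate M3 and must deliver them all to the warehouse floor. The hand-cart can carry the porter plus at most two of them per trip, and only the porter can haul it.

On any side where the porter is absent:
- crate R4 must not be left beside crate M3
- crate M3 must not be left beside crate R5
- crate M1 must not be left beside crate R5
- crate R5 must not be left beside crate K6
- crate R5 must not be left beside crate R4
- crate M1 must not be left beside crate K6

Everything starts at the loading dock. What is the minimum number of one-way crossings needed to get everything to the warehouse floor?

Whatever the first load, the items left behind include a forbidden pair without the porter. No opening move is safe, so no plan exists.

impossible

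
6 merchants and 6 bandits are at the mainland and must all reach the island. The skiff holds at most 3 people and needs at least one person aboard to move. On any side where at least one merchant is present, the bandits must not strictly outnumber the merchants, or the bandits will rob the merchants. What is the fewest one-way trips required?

impossible

Following every safe sequence of crossings from the start, the most of the 12 that can be at the island as the skiff arrives there on crossings 1, 3, 5 is 3, 5, 6 respectively; the best ever achieved is 6 of 12.
From crossing 7 on, no configuration arises that was not already reachable earlier: only 17 distinct safe configurations (who is on which side, and where the skiff is) can ever be reached, none of them has everyone across, and every continuation just revisits them. They are: 0 merchants + 0 bandits across (skiff back at the start); 0 merchants + 1 bandit across (skiff there); 0 merchants + 1 bandit across (skiff back at the start); 0 merchants + 2 bandits across (skiff there); 0 merchants + 2 bandits across (skiff back at the start); 0 merchants + 3 bandits across (skiff there); 0 merchants + 3 bandits across (skiff back at the start); 0 merchants + 4 bandits across (skiff there); 0 merchants + 4 bandits across (skiff back at the start); 0 merchants + 5 bandits across (skiff there); 0 merchants + 5 bandits across (skiff back at the start); 0 merchants + 6 bandits across (skiff there); 1 merchant + 1 bandit across (skiff there); 1 merchant + 1 bandit across (skiff back at the start); 2 merchants + 2 bandits across (skiff there); 2 merchants + 2 bandits across (skiff back at the start); 3 merchants + 3 bandits across (skiff there). So no valid plan exists.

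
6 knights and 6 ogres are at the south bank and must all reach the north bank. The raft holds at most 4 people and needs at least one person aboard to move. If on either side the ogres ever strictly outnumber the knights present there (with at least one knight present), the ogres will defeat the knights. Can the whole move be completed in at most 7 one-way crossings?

Counting alone: each trip to the north bank takes at most 4 across and each return brings at least 1 back, so after t trips out (and t−1 returns) at most 4t − (t−1) of the 12 are across; that first reaches 12 at t = 4, so at least 7 crossings are needed.
The safety rule pushes this higher. Following every safe sequence of crossings, the most of the 12 that can be at the north bank as the raft arrives there on crossing 7 is 11 — never all 12.
So the move cannot be finished within 7 crossings. (The shortest complete plan takes 9:)
1. 2 ogres → the north bank.  (the south bank: 6K 4O; the north bank: 0K 2O)
2. 1 ogre ← the south bank.  (the south bank: 6K 5O; the north bank: 0K 1O)
3. 4 ogres → the north bank.  (the south bank: 6K 1O; the north bank: 0K 5O)
4. 1 ogre ← the south bank.  (the south bank: 6K 2O; the north bank: 0K 4O)
5. 4 knights → the north bank.  (the south bank: 2K 2O; the north bank: 4K 4O)
6. 1 knight and 1 ogre ← the south bank.  (the south bank: 3K 3O; the north bank: 3K 3O)
7. 2 knights and 2 ogres → the north bank.  (the south bank: 1K 1O; the north bank: 5K 5O)
8. 1 knight and 1 ogre ← the south bank.  (the south bank: 2K 2O; the north bank: 4K 4O)
9. 2 knights and 2 ogres → the north bank.  (the south bank: 0K 0O; the north bank: 6K 6O)

No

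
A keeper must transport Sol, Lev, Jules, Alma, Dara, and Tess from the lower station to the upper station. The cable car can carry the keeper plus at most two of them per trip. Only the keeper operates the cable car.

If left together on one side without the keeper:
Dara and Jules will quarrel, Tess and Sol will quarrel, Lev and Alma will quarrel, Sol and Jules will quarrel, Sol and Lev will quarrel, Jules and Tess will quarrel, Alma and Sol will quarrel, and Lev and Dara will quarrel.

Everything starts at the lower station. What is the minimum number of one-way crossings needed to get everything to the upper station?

impossible

Whatever the first load, the items left behind include a forbidden pair without the keeper. No opening move is safe, so no plan exists.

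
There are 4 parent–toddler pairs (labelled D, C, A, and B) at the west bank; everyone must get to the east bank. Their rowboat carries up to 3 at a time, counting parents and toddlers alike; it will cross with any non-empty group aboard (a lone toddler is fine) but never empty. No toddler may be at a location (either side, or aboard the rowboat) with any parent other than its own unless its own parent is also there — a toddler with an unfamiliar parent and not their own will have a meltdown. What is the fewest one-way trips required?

9

Counting alone: each trip to the east bank takes at most 3 across and each return brings at least 1 back, so after t trips out (and t−1 returns) at most 3t − (t−1) of the 8 are across; that first reaches 8 at t = 4, so at least 7 crossings are needed.
The safety rule pushes this higher. Following every safe sequence of crossings, the most of the 8 that can be at the east bank as the rowboat arrives there on crossing 7 is 7 — never all 8.
So no plan with fewer than 9 crossings exists, and this one achieves 9:
1. parent D and toddler D cross → the east bank.
2. parent D crosses ← the west bank.
3. parent C, parent D, and toddler C cross → the east bank.
4. parent D and toddler D cross ← the west bank.
5. parent A, parent B, and parent D cross → the east bank.
6. toddler C crosses ← the west bank.
7. toddler C and toddler D cross → the east bank.
8. toddler D crosses ← the west bank.
9. toddler A, toddler B, and toddler D cross → the east bank.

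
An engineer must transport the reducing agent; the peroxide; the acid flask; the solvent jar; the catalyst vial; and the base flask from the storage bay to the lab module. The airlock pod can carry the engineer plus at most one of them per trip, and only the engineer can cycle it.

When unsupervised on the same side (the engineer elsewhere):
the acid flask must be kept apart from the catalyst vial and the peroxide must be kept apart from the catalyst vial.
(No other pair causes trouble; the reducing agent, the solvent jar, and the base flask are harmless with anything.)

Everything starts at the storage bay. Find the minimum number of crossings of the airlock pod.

Counting alone: the engineer can take at most 1 across per trip to the lab module, so moving all 6 needs at least 6 loaded trips out, with a return between consecutive ones — at least 11 crossings.
The safety rule pushes this higher. Following every safe sequence of crossings, the most of the 6 that can be at the lab module as the airlock pod arrives there on crossing 11 is 5 — never all 6.
So no plan with fewer than 13 crossings exists, and this one achieves 13:
1. Engineer goes to the lab module with the catalyst vial.
2. Engineer goes back to the storage bay alone.
3. Engineer goes to the lab module with the reducing agent.
4. Engineer goes back to the storage bay alone.
5. Engineer goes to the lab module with the peroxide.
6. Engineer goes back to the storage bay with the catalyst vial.
7. Engineer goes to the lab module with the acid flask.
8. Engineer goes back to the storage bay alone.
9. Engineer goes to the lab module with the solvent jar.
10. Engineer goes back to the storage bay alone.
11. Engineer goes to the lab module with the base flask.
12. Engineer goes back to the storage bay alone.
13. Engineer goes to the lab module with the catalyst vial.

13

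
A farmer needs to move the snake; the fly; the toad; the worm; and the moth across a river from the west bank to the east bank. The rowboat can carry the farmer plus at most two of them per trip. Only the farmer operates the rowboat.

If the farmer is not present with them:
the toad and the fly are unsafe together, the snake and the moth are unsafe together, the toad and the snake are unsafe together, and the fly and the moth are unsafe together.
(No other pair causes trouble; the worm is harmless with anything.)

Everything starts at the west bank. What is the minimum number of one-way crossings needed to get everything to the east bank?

Counting alone: the farmer can take at most 2 across per trip to the east bank, so moving all 5 needs at least 3 loaded trips out, with a return between consecutive ones — at least 5 crossings.
The plan below uses exactly 5 crossings, so it is optimal:
1. Farmer goes to the east bank with the fly and the snake.  [the west bank: the moth, the toad, the worm | the east bank: the fly, the snake]
2. Farmer goes back to the west bank alone.  [the west bank: the moth, the toad, the worm | the east bank: the fly, the snake]
3. Farmer goes to the east bank with the worm.  [the west bank: the moth, the toad | the east bank: the fly, the snake, the worm]
4. Farmer goes back to the west bank alone.  [the west bank: the moth, the toad | the east bank: the fly, the snake, the worm]
5. Farmer goes to the east bank with the moth and the toad.  [the west bank: — | the east bank: the fly, the moth, the snake, the toad, the worm]

5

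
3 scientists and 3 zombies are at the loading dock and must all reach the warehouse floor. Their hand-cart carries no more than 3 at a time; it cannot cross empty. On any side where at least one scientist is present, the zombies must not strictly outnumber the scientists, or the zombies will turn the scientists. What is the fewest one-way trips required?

Counting alone: each trip to the warehouse floor takes at most 3 across and each return brings at least 1 back, so after t trips out (and t−1 returns) at most 3t − (t−1) of the 6 are across; that first reaches 6 at t = 3, so at least 5 crossings are needed.
The plan below uses exactly 5 crossings, so it is optimal:
1. 2 zombies → the warehouse floor.  (the loading dock: 3S 1Z; the warehouse floor: 0S 2Z)
2. 1 zombie ← the loading dock.  (the loading dock: 3S 2Z; the warehouse floor: 0S 1Z)
3. 3 scientists → the warehouse floor.  (the loading dock: 0S 2Z; the warehouse floor: 3S 1Z)
4. 1 zombie ← the loading dock.  (the loading dock: 0S 3Z; the warehouse floor: 3S 0Z)
5. 3 zombies → the warehouse floor.  (the loading dock: 0S 0Z; the warehouse floor: 3S 3Z)

5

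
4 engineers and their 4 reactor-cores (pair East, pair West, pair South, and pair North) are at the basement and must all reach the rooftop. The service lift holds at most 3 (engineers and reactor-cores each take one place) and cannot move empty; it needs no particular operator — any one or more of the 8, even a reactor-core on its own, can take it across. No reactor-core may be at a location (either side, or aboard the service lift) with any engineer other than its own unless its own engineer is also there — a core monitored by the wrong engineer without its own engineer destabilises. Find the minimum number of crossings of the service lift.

Counting alone: each trip to the rooftop takes at most 3 across and each return brings at least 1 back, so after t trips out (and t−1 returns) at most 3t − (t−1) of the 8 are across; that first reaches 8 at t = 4, so at least 7 crossings are needed.
The safety rule pushes this higher. Following every safe sequence of crossings, the most of the 8 that can be at the rooftop as the service lift arrives there on crossing 7 is 7 — never all 8.
So no plan with fewer than 9 crossings exists, and this one achieves 9:
1. engineer East and reactor-core East cross → the rooftop.
2. engineer East crosses ← the basement.
3. engineer East, engineer West, and reactor-core West cross → the rooftop.
4. engineer East and reactor-core East cross ← the basement.
5. engineer East, engineer North, and engineer South cross → the rooftop.
6. reactor-core West crosses ← the basement.
7. reactor-core East and reactor-core West cross → the rooftop.
8. reactor-core East crosses ← the basement.
9. reactor-core East, reactor-core North, and reactor-core South cross → the rooftop.

9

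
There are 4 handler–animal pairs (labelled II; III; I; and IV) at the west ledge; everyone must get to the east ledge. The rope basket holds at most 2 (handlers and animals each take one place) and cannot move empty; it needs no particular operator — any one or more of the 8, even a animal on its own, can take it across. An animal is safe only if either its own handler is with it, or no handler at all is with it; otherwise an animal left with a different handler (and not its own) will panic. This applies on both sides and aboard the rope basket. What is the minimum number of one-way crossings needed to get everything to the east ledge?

Following every safe sequence of crossings from the start, the most of the 8 that can be at the east ledge as the rope basket arrives there on crossings 1, 3, 5 is 2, 3, 4 respectively; the best ever achieved is 4 of 8.
From crossing 7 on, no configuration arises that was not already reachable earlier: only 44 distinct safe configurations (who is on which side, and where the rope basket is) can ever be reached, none of them has everyone across, and every continuation just revisits them. So no valid plan exists.

impossible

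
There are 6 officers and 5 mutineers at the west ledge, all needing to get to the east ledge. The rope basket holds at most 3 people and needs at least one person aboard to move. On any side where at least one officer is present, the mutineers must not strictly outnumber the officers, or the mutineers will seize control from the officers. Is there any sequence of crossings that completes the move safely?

Yes

1. 3 mutineers → the east ledge.  (the west ledge: 6O 2M; the east ledge: 0O 3M)
2. 1 mutineer ← the west ledge.  (the west ledge: 6O 3M; the east ledge: 0O 2M)
3. 3 officers → the east ledge.  (the west ledge: 3O 3M; the east ledge: 3O 2M)
4. 1 officer ← the west ledge.  (the west ledge: 4O 3M; the east ledge: 2O 2M)
5. 2 officers and 1 mutineer → the east ledge.  (the west ledge: 2O 2M; the east ledge: 4O 3M)
6. 1 officer ← the west ledge.  (the west ledge: 3O 2M; the east ledge: 3O 3M)
7. 2 officers and 1 mutineer → the east ledge.  (the west ledge: 1O 1M; the east ledge: 5O 4M)
8. 1 officer ← the west ledge.  (the west ledge: 2O 1M; the east ledge: 4O 4M)
9. 2 officers and 1 mutineer → the east ledge.  (the west ledge: 0O 0M; the east ledge: 6O 5M)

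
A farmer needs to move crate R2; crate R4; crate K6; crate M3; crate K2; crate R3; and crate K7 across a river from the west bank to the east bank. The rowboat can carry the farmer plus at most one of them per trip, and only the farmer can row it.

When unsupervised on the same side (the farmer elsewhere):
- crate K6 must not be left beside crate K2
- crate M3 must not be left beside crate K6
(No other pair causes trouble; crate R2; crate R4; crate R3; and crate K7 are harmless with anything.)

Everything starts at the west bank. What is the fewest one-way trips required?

Counting alone: the farmer can take at most 1 across per trip to the east bank, so moving all 7 needs at least 7 loaded trips out, with a return between consecutive ones — at least 13 crossings.
The safety rule pushes this higher. Following every safe sequence of crossings, the most of the 7 that can be at the east bank as the rowboat arrives there on crossing 13 is 6 — never all 7.
So no plan with fewer than 15 crossings exists, and this one achieves 15:
1. Farmer goes to the east bank with crate K6.
2. Farmer goes back to the west bank alone.
3. Farmer goes to the east bank with crate R2.
4. Farmer goes back to the west bank alone.
5. Farmer goes to the east bank with crate R4.
6. Farmer goes back to the west bank alone.
7. Farmer goes to the east bank with crate M3.
8. Farmer goes back to the west bank with crate K6.
9. Farmer goes to the east bank with crate K2.
10. Farmer goes back to the west bank alone.
11. Farmer goes to the east bank with crate R3.
12. Farmer goes back to the west bank alone.
13. Farmer goes to the east bank with crate K7.
14. Farmer goes back to the west bank alone.
15. Farmer goes to the east bank with crate K6.

15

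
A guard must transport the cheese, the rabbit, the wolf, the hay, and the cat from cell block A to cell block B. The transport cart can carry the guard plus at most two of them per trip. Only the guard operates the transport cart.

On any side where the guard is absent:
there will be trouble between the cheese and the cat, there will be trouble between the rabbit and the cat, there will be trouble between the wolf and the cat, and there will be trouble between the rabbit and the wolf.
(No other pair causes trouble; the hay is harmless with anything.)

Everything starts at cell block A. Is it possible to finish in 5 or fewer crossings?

Counting alone: the guard can take at most 2 across per trip to cell block B, so moving all 5 needs at least 3 loaded trips out, with a return between consecutive ones — at least 5 crossings.
The safety rule pushes this higher. Following every safe sequence of crossings, the most of the 5 that can be at cell block B as the transport cart arrives there on crossing 5 is 4 — never all 5.
So the move cannot be finished within 5 crossings. (The shortest complete plan takes 7:)
1. Guard goes to cell block B with the cat and the rabbit.
2. Guard goes back to cell block A with the rabbit.
3. Guard goes to cell block B with the cheese and the rabbit.
4. Guard goes back to cell block A with the cat.
5. Guard goes to cell block B with the hay and the wolf.
6. Guard goes back to cell block A with the rabbit.
7. Guard goes to cell block B with the cat and the rabbit.

No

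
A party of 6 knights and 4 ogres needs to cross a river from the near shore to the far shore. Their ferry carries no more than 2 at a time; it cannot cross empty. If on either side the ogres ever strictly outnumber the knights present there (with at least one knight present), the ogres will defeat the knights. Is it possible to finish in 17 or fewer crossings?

Yes — this plan uses 17 crossings (≤ 17):
1. 2 ogres → the far shore.  (the near shore: 6K 2O; the far shore: 0K 2O)
2. 1 ogre ← the near shore.  (the near shore: 6K 3O; the far shore: 0K 1O)
3. 2 ogres → the far shore.  (the near shore: 6K 1O; the far shore: 0K 3O)
4. 1 ogre ← the near shore.  (the near shore: 6K 2O; the far shore: 0K 2O)
5. 2 knights → the far shore.  (the near shore: 4K 2O; the far shore: 2K 2O)
6. 1 ogre ← the near shore.  (the near shore: 4K 3O; the far shore: 2K 1O)
7. 1 knight and 1 ogre → the far shore.  (the near shore: 3K 2O; the far shore: 3K 2O)
8. 1 ogre ← the near shore.  (the near shore: 3K 3O; the far shore: 3K 1O)
9. 2 ogres → the far shore.  (the near shore: 3K 1O; the far shore: 3K 3O)
10. 1 ogre ← the near shore.  (the near shore: 3K 2O; the far shore: 3K 2O)
11. 1 knight and 1 ogre → the far shore.  (the near shore: 2K 1O; the far shore: 4K 3O)
12. 1 ogre ← the near shore.  (the near shore: 2K 2O; the far shore: 4K 2O)
13. 2 ogres → the far shore.  (the near shore: 2K 0O; the far shore: 4K 4O)
14. 1 ogre ← the near shore.  (the near shore: 2K 1O; the far shore: 4K 3O)
15. 1 knight and 1 ogre → the far shore.  (the near shore: 1K 0O; the far shore: 5K 4O)
16. 1 ogre ← the near shore.  (the near shore: 1K 1O; the far shore: 5K 3O)
17. 1 knight and 1 ogre → the far shore.  (the near shore: 0K 0O; the far shore: 6K 4O)

Yes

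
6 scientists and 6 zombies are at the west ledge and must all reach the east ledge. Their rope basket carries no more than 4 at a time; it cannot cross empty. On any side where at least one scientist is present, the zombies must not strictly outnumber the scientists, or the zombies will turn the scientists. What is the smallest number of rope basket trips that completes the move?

9

Counting alone: each trip to the east ledge takes at most 4 across and each return brings at least 1 back, so after t trips out (and t−1 returns) at most 4t − (t−1) of the 12 are across; that first reaches 12 at t = 4, so at least 7 crossings are needed.
The safety rule pushes this higher. Following every safe sequence of crossings, the most of the 12 that can be at the east ledge as the rope basket arrives there on crossing 7 is 11 — never all 12.
So no plan with fewer than 9 crossings exists, and this one achieves 9:
1. 2 zombies → the east ledge.  (the west ledge: 6S 4Z; the east ledge: 0S 2Z)
2. 1 zombie ← the west ledge.  (the west ledge: 6S 5Z; the east ledge: 0S 1Z)
3. 4 zombies → the east ledge.  (the west ledge: 6S 1Z; the east ledge: 0S 5Z)
4. 1 zombie ← the west ledge.  (the west ledge: 6S 2Z; the east ledge: 0S 4Z)
5. 4 scientists → the east ledge.  (the west ledge: 2S 2Z; the east ledge: 4S 4Z)
6. 1 scientist and 1 zombie ← the west ledge.  (the west ledge: 3S 3Z; the east ledge: 3S 3Z)
7. 2 scientists and 2 zombies → the east ledge.  (the west ledge: 1S 1Z; the east ledge: 5S 5Z)
8. 1 scientist and 1 zombie ← the west ledge.  (the west ledge: 2S 2Z; the east ledge: 4S 4Z)
9. 2 scientists and 2 zombies → the east ledge.  (the west ledge: 0S 0Z; the east ledge: 6S 6Z)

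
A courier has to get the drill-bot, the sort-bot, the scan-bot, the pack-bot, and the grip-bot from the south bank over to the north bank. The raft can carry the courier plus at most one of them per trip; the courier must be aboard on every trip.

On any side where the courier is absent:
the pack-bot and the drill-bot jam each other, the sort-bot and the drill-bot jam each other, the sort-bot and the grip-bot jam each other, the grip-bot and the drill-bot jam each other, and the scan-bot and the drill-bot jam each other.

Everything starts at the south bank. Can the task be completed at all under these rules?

No

Whatever the first load, the items left behind include a forbidden pair without the courier. No opening move is safe, so no plan exists.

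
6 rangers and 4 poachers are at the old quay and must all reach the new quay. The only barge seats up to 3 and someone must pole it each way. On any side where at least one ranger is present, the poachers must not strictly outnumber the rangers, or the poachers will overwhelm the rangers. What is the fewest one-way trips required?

Counting alone: each trip to the new quay takes at most 3 across and each return brings at least 1 back, so after t trips out (and t−1 returns) at most 3t − (t−1) of the 10 are across; that first reaches 10 at t = 5, so at least 9 crossings are needed.
The plan below uses exactly 9 crossings, so it is optimal:
1. 2 poachers → the new quay.  (the old quay: 6R 2P; the new quay: 0R 2P)
2. 1 poacher ← the old quay.  (the old quay: 6R 3P; the new quay: 0R 1P)
3. 3 poachers → the new quay.  (the old quay: 6R 0P; the new quay: 0R 4P)
4. 1 poacher ← the old quay.  (the old quay: 6R 1P; the new quay: 0R 3P)
5. 3 rangers → the new quay.  (the old quay: 3R 1P; the new quay: 3R 3P)
6. 1 poacher ← the old quay.  (the old quay: 3R 2P; the new quay: 3R 2P)
7. 1 ranger and 2 poachers → the new quay.  (the old quay: 2R 0P; the new quay: 4R 4P)
8. 1 poacher ← the old quay.  (the old quay: 2R 1P; the new quay: 4R 3P)
9. 2 rangers and 1 poacher → the new quay.  (the old quay: 0R 0P; the new quay: 6R 4P)

9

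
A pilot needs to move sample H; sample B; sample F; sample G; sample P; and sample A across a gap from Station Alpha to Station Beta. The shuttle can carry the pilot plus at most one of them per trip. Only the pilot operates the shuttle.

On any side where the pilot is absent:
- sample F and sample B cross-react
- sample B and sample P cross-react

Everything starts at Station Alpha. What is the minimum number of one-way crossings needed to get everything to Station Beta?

Counting alone: the pilot can take at most 1 across per trip to Station Beta, so moving all 6 needs at least 6 loaded trips out, with a return between consecutive ones — at least 11 crossings.
The safety rule pushes this higher. Following every safe sequence of crossings, the most of the 6 that can be at Station Beta as the shuttle arrives there on crossing 11 is 5 — never all 6.
So no plan with fewer than 13 crossings exists, and this one achieves 13:
1. Pilot goes to Station Beta with sample B.
2. Pilot goes back to Station Alpha alone.
3. Pilot goes to Station Beta with sample H.
4. Pilot goes back to Station Alpha alone.
5. Pilot goes to Station Beta with sample F.
6. Pilot goes back to Station Alpha with sample B.
7. Pilot goes to Station Beta with sample P.
8. Pilot goes back to Station Alpha alone.
9. Pilot goes to Station Beta with sample G.
10. Pilot goes back to Station Alpha alone.
11. Pilot goes to Station Beta with sample A.
12. Pilot goes back to Station Alpha alone.
13. Pilot goes to Station Beta with sample B.

13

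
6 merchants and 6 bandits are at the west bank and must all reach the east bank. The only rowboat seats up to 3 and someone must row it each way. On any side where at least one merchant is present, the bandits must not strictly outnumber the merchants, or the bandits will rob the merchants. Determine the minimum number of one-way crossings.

Following every safe sequence of crossings from the start, the most of the 12 that can be at the east bank as the rowboat arrives there on crossings 1, 3, 5 is 3, 5, 6 respectively; the best ever achieved is 6 of 12.
From crossing 7 on, no configuration arises that was not already reachable earlier: only 17 distinct safe configurations (who is on which side, and where the rowboat is) can ever be reached, none of them has everyone across, and every continuation just revisits them. They are: 0 merchants + 0 bandits across (rowboat back at the start); 0 merchants + 1 bandit across (rowboat there); 0 merchants + 1 bandit across (rowboat back at the start); 0 merchants + 2 bandits across (rowboat there); 0 merchants + 2 bandits across (rowboat back at the start); 0 merchants + 3 bandits across (rowboat there); 0 merchants + 3 bandits across (rowboat back at the start); 0 merchants + 4 bandits across (rowboat there); 0 merchants + 4 bandits across (rowboat back at the start); 0 merchants + 5 bandits across (rowboat there); 0 merchants + 5 bandits across (rowboat back at the start); 0 merchants + 6 bandits across (rowboat there); 1 merchant + 1 bandit across (rowboat there); 1 merchant + 1 bandit across (rowboat back at the start); 2 merchants + 2 bandits across (rowboat there); 2 merchants + 2 bandits across (rowboat back at the start); 3 merchants + 3 bandits across (rowboat there). So no valid plan exists.

impossible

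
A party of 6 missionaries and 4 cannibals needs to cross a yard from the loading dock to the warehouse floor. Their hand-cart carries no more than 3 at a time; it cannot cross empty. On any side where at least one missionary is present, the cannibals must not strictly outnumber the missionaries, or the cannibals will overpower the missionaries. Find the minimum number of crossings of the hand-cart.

Counting alone: each trip to the warehouse floor takes at most 3 across and each return brings at least 1 back, so after t trips out (and t−1 returns) at most 3t − (t−1) of the 10 are across; that first reaches 10 at t = 5, so at least 9 crossings are needed.
The plan below uses exactly 9 crossings, so it is optimal:
1. 2 cannibals → the warehouse floor.  (the loading dock: 6M 2C; the warehouse floor: 0M 2C)
2. 1 cannibal ← the loading dock.  (the loading dock: 6M 3C; the warehouse floor: 0M 1C)
3. 3 cannibals → the warehouse floor.  (the loading dock: 6M 0C; the warehouse floor: 0M 4C)
4. 1 cannibal ← the loading dock.  (the loading dock: 6M 1C; the warehouse floor: 0M 3C)
5. 3 missionaries → the warehouse floor.  (the loading dock: 3M 1C; the warehouse floor: 3M 3C)
6. 1 cannibal ← the loading dock.  (the loading dock: 3M 2C; the warehouse floor: 3M 2C)
7. 1 missionary and 2 cannibals → the warehouse floor.  (the loading dock: 2M 0C; the warehouse floor: 4M 4C)
8. 1 cannibal ← the loading dock.  (the loading dock: 2M 1C; the warehouse floor: 4M 3C)
9. 2 missionaries and 1 cannibal → the warehouse floor.  (the loading dock: 0M 0C; the warehouse floor: 6M 4C)

9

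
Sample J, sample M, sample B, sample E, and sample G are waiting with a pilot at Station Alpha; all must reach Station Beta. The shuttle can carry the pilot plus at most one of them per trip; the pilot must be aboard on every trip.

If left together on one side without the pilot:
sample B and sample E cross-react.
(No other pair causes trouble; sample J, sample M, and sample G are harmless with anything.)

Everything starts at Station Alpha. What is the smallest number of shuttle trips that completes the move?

9

Counting alone: the pilot can take at most 1 across per trip to Station Beta, so moving all 5 needs at least 5 loaded trips out, with a return between consecutive ones — at least 9 crossings.
The plan below uses exactly 9 crossings, so it is optimal:
1. Pilot goes to Station Beta with sample B.  [Station Alpha: sample E, sample G, sample J, sample M | Station Beta: sample B]
2. Pilot goes back to Station Alpha alone.  [Station Alpha: sample E, sample G, sample J, sample M | Station Beta: sample B]
3. Pilot goes to Station Beta with sample J.  [Station Alpha: sample E, sample G, sample M | Station Beta: sample B, sample J]
4. Pilot goes back to Station Alpha alone.  [Station Alpha: sample E, sample G, sample M | Station Beta: sample B, sample J]
5. Pilot goes to Station Beta with sample M.  [Station Alpha: sample E, sample G | Station Beta: sample B, sample J, sample M]
6. Pilot goes back to Station Alpha alone.  [Station Alpha: sample E, sample G | Station Beta: sample B, sample J, sample M]
7. Pilot goes to Station Beta with sample G.  [Station Alpha: sample E | Station Beta: sample B, sample G, sample J, sample M]
8. Pilot goes back to Station Alpha alone.  [Station Alpha: sample E | Station Beta: sample B, sample G, sample J, sample M]
9. Pilot goes to Station Beta with sample E.  [Station Alpha: — | Station Beta: sample B, sample E, sample G, sample J, sample M]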